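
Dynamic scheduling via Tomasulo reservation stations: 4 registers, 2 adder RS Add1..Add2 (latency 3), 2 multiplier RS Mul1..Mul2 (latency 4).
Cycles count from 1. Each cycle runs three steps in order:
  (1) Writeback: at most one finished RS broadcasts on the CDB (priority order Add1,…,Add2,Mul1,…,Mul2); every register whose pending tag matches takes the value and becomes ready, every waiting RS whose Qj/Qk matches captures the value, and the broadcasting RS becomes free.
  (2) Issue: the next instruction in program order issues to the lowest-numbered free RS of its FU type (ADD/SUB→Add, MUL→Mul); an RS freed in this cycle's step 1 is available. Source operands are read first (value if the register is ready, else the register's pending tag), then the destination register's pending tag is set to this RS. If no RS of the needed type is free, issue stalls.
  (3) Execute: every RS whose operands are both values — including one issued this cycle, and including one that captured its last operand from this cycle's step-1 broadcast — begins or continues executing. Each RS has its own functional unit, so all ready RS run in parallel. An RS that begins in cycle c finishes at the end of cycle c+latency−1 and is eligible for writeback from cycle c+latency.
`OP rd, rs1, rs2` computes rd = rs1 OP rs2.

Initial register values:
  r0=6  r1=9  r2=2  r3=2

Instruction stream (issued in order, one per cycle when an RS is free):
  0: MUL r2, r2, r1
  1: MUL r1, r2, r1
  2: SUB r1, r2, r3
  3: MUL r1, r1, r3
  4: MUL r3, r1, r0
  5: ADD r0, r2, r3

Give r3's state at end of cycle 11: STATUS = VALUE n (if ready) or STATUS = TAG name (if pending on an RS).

STATUS = TAG Mul2

  c1: issue MUL r2<-Mul1  regs: r0:6,r1:9,r2:Mul1,r3:2
  c2: issue MUL r1<-Mul2  regs: r0:6,r1:Mul2,r2:Mul1,r3:2
  c3: issue SUB r1<-Add1  regs: r0:6,r1:Add1,r2:Mul1,r3:2
  c4: stall  regs: r0:6,r1:Add1,r2:Mul1,r3:2
  c5: CDB Mul1=18; issue MUL r1<-Mul1  regs: r0:6,r1:Mul1,r2:18,r3:2
  c6: stall  regs: r0:6,r1:Mul1,r2:18,r3:2
  c7: stall  regs: r0:6,r1:Mul1,r2:18,r3:2
  c8: CDB Add1=16; stall  regs: r0:6,r1:Mul1,r2:18,r3:2
  c9: CDB Mul2=162; issue MUL r3<-Mul2  regs: r0:6,r1:Mul1,r2:18,r3:Mul2
  c10: issue ADD r0<-Add1  regs: r0:Add1,r1:Mul1,r2:18,r3:Mul2
  c11: -  regs: r0:Add1,r1:Mul1,r2:18,r3:Mul2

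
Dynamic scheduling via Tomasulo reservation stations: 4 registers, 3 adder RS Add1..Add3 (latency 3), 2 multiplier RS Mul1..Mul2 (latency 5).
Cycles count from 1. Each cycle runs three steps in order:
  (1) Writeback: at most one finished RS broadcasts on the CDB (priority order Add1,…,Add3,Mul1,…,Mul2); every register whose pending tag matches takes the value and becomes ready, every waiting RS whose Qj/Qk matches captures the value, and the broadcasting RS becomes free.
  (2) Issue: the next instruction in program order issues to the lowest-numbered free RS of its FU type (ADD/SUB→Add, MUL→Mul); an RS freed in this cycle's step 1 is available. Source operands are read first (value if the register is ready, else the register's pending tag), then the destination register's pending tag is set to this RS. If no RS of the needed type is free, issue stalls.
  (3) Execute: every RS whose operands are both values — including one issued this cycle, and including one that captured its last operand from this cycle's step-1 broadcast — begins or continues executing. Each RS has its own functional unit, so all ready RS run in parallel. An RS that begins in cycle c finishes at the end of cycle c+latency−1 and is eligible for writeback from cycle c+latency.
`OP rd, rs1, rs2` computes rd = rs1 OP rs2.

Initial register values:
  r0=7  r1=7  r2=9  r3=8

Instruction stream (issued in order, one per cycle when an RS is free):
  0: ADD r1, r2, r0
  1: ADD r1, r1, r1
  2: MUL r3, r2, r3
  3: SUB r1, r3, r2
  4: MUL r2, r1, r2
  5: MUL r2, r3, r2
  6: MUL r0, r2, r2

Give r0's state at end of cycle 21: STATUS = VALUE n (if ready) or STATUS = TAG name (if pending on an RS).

cycle 1: issue ADD r1<-Add1 // r0:7,r1:Add1,r2:9,r3:8
cycle 2: issue ADD r1<-Add2 // r0:7,r1:Add2,r2:9,r3:8
cycle 3: issue MUL r3<-Mul1 // r0:7,r1:Add2,r2:9,r3:Mul1
cycle 4: CDB Add1=16; issue SUB r1<-Add1 // r0:7,r1:Add1,r2:9,r3:Mul1
cycle 5: issue MUL r2<-Mul2 // r0:7,r1:Add1,r2:Mul2,r3:Mul1
cycle 6: stall // r0:7,r1:Add1,r2:Mul2,r3:Mul1
cycle 7: CDB Add2=32; stall // r0:7,r1:Add1,r2:Mul2,r3:Mul1
cycle 8: CDB Mul1=72; issue MUL r2<-Mul1 // r0:7,r1:Add1,r2:Mul1,r3:72
cycle 9: stall // r0:7,r1:Add1,r2:Mul1,r3:72
cycle 10: stall // r0:7,r1:Add1,r2:Mul1,r3:72
cycle 11: CDB Add1=63; stall // r0:7,r1:63,r2:Mul1,r3:72
cycle 12: stall // r0:7,r1:63,r2:Mul1,r3:72
cycle 13: stall // r0:7,r1:63,r2:Mul1,r3:72
cycle 14: stall // r0:7,r1:63,r2:Mul1,r3:72
cycle 15: stall // r0:7,r1:63,r2:Mul1,r3:72
cycle 16: CDB Mul2=567; issue MUL r0<-Mul2 // r0:Mul2,r1:63,r2:Mul1,r3:72
cycle 17: - // r0:Mul2,r1:63,r2:Mul1,r3:72
cycle 18: - // r0:Mul2,r1:63,r2:Mul1,r3:72
cycle 19: - // r0:Mul2,r1:63,r2:Mul1,r3:72
cycle 20: - // r0:Mul2,r1:63,r2:Mul1,r3:72
cycle 21: CDB Mul1=40824 // r0:Mul2,r1:63,r2:40824,r3:72

STATUS = TAG Mul2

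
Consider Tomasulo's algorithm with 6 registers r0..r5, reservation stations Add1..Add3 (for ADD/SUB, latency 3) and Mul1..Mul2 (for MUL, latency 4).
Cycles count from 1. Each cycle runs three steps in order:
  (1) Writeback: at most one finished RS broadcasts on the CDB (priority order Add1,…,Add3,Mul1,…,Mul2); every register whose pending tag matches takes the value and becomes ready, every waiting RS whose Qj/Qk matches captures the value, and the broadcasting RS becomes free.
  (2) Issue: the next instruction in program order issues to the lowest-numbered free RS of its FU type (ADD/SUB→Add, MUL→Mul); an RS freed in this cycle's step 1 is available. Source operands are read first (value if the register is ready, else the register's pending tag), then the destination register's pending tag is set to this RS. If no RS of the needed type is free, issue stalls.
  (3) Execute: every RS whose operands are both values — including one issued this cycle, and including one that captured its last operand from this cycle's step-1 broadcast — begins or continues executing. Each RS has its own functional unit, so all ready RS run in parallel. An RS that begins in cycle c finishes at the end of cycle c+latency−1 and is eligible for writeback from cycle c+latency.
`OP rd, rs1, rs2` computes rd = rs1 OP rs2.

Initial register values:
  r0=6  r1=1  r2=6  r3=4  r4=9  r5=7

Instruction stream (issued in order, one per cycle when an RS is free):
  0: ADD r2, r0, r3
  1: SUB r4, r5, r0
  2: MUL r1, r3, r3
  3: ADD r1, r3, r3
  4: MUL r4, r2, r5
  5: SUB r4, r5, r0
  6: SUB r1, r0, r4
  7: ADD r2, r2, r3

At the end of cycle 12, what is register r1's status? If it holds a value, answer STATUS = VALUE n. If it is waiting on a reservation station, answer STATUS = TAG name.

c1: issue ADD r2<-Add1 | r0:6,r1:1,r2:Add1,r3:4,r4:9,r5:7
c2: issue SUB r4<-Add2 | r0:6,r1:1,r2:Add1,r3:4,r4:Add2,r5:7
c3: issue MUL r1<-Mul1 | r0:6,r1:Mul1,r2:Add1,r3:4,r4:Add2,r5:7
c4: CDB Add1=10; issue ADD r1<-Add1 | r0:6,r1:Add1,r2:10,r3:4,r4:Add2,r5:7
c5: CDB Add2=1; issue MUL r4<-Mul2 | r0:6,r1:Add1,r2:10,r3:4,r4:Mul2,r5:7
c6: issue SUB r4<-Add2 | r0:6,r1:Add1,r2:10,r3:4,r4:Add2,r5:7
c7: CDB Add1=8; issue SUB r1<-Add1 | r0:6,r1:Add1,r2:10,r3:4,r4:Add2,r5:7
c8: CDB Mul1=16; issue ADD r2<-Add3 | r0:6,r1:Add1,r2:Add3,r3:4,r4:Add2,r5:7
c9: CDB Add2=1 | r0:6,r1:Add1,r2:Add3,r3:4,r4:1,r5:7
c10: CDB Mul2=70 | r0:6,r1:Add1,r2:Add3,r3:4,r4:1,r5:7
c11: CDB Add3=14 | r0:6,r1:Add1,r2:14,r3:4,r4:1,r5:7
c12: CDB Add1=5 | r0:6,r1:5,r2:14,r3:4,r4:1,r5:7

STATUS = VALUE 5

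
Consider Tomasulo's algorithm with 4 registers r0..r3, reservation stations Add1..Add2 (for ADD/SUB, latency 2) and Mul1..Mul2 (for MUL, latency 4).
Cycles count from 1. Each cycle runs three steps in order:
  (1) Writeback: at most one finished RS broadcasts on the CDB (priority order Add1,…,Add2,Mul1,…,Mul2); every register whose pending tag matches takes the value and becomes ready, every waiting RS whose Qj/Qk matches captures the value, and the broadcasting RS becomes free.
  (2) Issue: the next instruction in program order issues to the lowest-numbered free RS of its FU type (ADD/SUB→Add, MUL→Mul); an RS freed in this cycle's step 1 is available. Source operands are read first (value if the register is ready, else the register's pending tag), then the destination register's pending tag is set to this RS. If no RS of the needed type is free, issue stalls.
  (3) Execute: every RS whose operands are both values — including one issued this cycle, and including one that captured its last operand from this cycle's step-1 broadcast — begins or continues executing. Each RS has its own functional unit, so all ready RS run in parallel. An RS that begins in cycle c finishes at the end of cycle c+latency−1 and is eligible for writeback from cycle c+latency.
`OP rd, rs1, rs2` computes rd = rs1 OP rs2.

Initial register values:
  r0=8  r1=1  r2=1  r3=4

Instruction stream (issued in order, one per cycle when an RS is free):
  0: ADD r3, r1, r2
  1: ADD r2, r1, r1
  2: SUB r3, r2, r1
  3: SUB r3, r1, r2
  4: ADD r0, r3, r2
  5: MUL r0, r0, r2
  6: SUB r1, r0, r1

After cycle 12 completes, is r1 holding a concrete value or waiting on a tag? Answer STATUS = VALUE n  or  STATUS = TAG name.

c1: issue ADD r3<-Add1 | r0:8,r1:1,r2:1,r3:Add1
c2: issue ADD r2<-Add2 | r0:8,r1:1,r2:Add2,r3:Add1
c3: CDB Add1=2; issue SUB r3<-Add1 | r0:8,r1:1,r2:Add2,r3:Add1
c4: CDB Add2=2; issue SUB r3<-Add2 | r0:8,r1:1,r2:2,r3:Add2
c5: stall | r0:8,r1:1,r2:2,r3:Add2
c6: CDB Add1=1; issue ADD r0<-Add1 | r0:Add1,r1:1,r2:2,r3:Add2
c7: CDB Add2=-1; issue MUL r0<-Mul1 | r0:Mul1,r1:1,r2:2,r3:-1
c8: issue SUB r1<-Add2 | r0:Mul1,r1:Add2,r2:2,r3:-1
c9: CDB Add1=1 | r0:Mul1,r1:Add2,r2:2,r3:-1
c10: - | r0:Mul1,r1:Add2,r2:2,r3:-1
c11: - | r0:Mul1,r1:Add2,r2:2,r3:-1
c12: - | r0:Mul1,r1:Add2,r2:2,r3:-1

STATUS = TAG Add2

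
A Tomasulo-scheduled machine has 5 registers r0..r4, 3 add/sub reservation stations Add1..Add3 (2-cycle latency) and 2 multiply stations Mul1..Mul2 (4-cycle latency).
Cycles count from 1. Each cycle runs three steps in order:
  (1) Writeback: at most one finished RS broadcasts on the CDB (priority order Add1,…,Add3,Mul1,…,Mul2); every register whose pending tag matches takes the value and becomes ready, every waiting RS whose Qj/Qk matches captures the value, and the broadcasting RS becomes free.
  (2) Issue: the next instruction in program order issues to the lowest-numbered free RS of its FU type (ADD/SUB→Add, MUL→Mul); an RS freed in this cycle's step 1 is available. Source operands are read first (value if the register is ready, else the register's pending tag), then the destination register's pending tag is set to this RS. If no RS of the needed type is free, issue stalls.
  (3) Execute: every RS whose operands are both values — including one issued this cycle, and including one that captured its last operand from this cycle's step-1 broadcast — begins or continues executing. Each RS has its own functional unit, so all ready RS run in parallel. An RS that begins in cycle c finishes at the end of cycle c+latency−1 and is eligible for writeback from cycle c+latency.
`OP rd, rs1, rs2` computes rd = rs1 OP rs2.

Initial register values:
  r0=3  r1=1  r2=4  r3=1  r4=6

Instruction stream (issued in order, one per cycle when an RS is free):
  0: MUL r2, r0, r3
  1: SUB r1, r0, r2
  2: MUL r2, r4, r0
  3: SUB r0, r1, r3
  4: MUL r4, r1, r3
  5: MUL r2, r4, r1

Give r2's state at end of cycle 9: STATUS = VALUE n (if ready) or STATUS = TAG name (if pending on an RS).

  c1: issue MUL r2<-Mul1  regs: r0:3,r1:1,r2:Mul1,r3:1,r4:6
  c2: issue SUB r1<-Add1  regs: r0:3,r1:Add1,r2:Mul1,r3:1,r4:6
  c3: issue MUL r2<-Mul2  regs: r0:3,r1:Add1,r2:Mul2,r3:1,r4:6
  c4: issue SUB r0<-Add2  regs: r0:Add2,r1:Add1,r2:Mul2,r3:1,r4:6
  c5: CDB Mul1=3; issue MUL r4<-Mul1  regs: r0:Add2,r1:Add1,r2:Mul2,r3:1,r4:Mul1
  c6: stall  regs: r0:Add2,r1:Add1,r2:Mul2,r3:1,r4:Mul1
  c7: CDB Add1=0; stall  regs: r0:Add2,r1:0,r2:Mul2,r3:1,r4:Mul1
  c8: CDB Mul2=18; issue MUL r2<-Mul2  regs: r0:Add2,r1:0,r2:Mul2,r3:1,r4:Mul1
  c9: CDB Add2=-1  regs: r0:-1,r1:0,r2:Mul2,r3:1,r4:Mul1

STATUS = TAG Mul2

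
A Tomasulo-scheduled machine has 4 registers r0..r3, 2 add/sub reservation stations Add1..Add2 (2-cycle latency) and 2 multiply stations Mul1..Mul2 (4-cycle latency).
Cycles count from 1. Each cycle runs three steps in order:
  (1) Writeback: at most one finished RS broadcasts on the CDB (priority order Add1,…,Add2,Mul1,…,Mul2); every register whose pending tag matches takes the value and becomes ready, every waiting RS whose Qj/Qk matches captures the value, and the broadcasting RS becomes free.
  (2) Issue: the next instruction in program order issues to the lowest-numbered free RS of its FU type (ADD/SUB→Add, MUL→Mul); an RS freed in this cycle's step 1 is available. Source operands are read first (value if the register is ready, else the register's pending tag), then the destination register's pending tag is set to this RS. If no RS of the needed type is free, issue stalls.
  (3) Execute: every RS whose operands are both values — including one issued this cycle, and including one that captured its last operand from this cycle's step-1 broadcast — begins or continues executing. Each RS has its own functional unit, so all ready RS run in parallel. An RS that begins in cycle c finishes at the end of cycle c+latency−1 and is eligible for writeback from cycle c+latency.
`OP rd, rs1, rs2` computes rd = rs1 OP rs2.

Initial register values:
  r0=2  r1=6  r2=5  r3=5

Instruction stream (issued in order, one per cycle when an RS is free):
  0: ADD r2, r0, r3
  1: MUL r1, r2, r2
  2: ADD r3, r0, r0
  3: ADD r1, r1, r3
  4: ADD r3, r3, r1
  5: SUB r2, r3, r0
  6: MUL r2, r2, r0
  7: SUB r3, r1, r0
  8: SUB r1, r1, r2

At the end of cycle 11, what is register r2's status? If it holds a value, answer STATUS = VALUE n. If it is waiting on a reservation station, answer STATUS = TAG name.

STATUS = TAG Mul1

c1: issue ADD r2<-Add1 | r0:2,r1:6,r2:Add1,r3:5
c2: issue MUL r1<-Mul1 | r0:2,r1:Mul1,r2:Add1,r3:5
c3: CDB Add1=7; issue ADD r3<-Add1 | r0:2,r1:Mul1,r2:7,r3:Add1
c4: issue ADD r1<-Add2 | r0:2,r1:Add2,r2:7,r3:Add1
c5: CDB Add1=4; issue ADD r3<-Add1 | r0:2,r1:Add2,r2:7,r3:Add1
c6: stall | r0:2,r1:Add2,r2:7,r3:Add1
c7: CDB Mul1=49; stall | r0:2,r1:Add2,r2:7,r3:Add1
c8: stall | r0:2,r1:Add2,r2:7,r3:Add1
c9: CDB Add2=53; issue SUB r2<-Add2 | r0:2,r1:53,r2:Add2,r3:Add1
c10: issue MUL r2<-Mul1 | r0:2,r1:53,r2:Mul1,r3:Add1
c11: CDB Add1=57; issue SUB r3<-Add1 | r0:2,r1:53,r2:Mul1,r3:Add1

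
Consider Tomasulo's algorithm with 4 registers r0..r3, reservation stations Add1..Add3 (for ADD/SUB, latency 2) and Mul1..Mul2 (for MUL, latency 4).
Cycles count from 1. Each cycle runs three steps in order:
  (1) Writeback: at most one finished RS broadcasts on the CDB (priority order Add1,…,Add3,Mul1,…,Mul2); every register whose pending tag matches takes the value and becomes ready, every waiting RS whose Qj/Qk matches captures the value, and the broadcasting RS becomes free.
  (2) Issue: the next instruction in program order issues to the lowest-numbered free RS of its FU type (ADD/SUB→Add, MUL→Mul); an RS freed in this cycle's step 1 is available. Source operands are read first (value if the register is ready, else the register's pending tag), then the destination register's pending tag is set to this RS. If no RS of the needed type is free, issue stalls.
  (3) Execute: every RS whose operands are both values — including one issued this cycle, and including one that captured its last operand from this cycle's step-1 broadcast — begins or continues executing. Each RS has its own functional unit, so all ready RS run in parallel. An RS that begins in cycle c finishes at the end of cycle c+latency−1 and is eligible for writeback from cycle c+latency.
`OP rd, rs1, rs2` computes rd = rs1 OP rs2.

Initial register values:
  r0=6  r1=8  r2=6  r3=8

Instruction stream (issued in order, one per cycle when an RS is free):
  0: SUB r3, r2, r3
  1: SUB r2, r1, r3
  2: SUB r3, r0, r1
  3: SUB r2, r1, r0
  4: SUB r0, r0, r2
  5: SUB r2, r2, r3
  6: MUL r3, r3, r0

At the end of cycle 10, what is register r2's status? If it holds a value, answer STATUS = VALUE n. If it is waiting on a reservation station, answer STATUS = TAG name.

STATUS = VALUE 4

  c1: issue SUB r3<-Add1  regs: r0:6,r1:8,r2:6,r3:Add1
  c2: issue SUB r2<-Add2  regs: r0:6,r1:8,r2:Add2,r3:Add1
  c3: CDB Add1=-2; issue SUB r3<-Add1  regs: r0:6,r1:8,r2:Add2,r3:Add1
  c4: issue SUB r2<-Add3  regs: r0:6,r1:8,r2:Add3,r3:Add1
  c5: CDB Add1=-2; issue SUB r0<-Add1  regs: r0:Add1,r1:8,r2:Add3,r3:-2
  c6: CDB Add2=10; issue SUB r2<-Add2  regs: r0:Add1,r1:8,r2:Add2,r3:-2
  c7: CDB Add3=2; issue MUL r3<-Mul1  regs: r0:Add1,r1:8,r2:Add2,r3:Mul1
  c8: -  regs: r0:Add1,r1:8,r2:Add2,r3:Mul1
  c9: CDB Add1=4  regs: r0:4,r1:8,r2:Add2,r3:Mul1
  c10: CDB Add2=4  regs: r0:4,r1:8,r2:4,r3:Mul1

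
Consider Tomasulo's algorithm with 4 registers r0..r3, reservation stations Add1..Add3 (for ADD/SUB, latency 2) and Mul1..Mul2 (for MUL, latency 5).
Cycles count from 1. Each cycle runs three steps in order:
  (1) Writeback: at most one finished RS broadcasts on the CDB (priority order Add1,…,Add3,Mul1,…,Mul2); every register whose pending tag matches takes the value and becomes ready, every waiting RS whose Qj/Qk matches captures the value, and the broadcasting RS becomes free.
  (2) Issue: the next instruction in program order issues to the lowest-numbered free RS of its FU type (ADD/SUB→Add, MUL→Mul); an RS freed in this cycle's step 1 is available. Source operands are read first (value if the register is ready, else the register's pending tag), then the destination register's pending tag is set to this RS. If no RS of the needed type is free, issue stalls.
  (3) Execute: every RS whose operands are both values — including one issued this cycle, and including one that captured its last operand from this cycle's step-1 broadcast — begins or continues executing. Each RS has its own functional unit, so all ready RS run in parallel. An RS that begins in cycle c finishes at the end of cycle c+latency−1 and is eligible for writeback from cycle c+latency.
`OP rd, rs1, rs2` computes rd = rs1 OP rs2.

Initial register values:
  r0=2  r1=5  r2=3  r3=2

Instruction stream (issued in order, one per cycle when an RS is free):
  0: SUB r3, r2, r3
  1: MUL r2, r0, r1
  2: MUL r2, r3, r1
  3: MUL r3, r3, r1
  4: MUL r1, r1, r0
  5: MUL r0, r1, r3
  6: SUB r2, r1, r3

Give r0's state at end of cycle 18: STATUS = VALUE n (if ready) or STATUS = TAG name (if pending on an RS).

c1: issue SUB r3<-Add1 | r0:2,r1:5,r2:3,r3:Add1
c2: issue MUL r2<-Mul1 | r0:2,r1:5,r2:Mul1,r3:Add1
c3: CDB Add1=1; issue MUL r2<-Mul2 | r0:2,r1:5,r2:Mul2,r3:1
c4: stall | r0:2,r1:5,r2:Mul2,r3:1
c5: stall | r0:2,r1:5,r2:Mul2,r3:1
c6: stall | r0:2,r1:5,r2:Mul2,r3:1
c7: CDB Mul1=10; issue MUL r3<-Mul1 | r0:2,r1:5,r2:Mul2,r3:Mul1
c8: CDB Mul2=5; issue MUL r1<-Mul2 | r0:2,r1:Mul2,r2:5,r3:Mul1
c9: stall | r0:2,r1:Mul2,r2:5,r3:Mul1
c10: stall | r0:2,r1:Mul2,r2:5,r3:Mul1
c11: stall | r0:2,r1:Mul2,r2:5,r3:Mul1
c12: CDB Mul1=5; issue MUL r0<-Mul1 | r0:Mul1,r1:Mul2,r2:5,r3:5
c13: CDB Mul2=10; issue SUB r2<-Add1 | r0:Mul1,r1:10,r2:Add1,r3:5
c14: - | r0:Mul1,r1:10,r2:Add1,r3:5
c15: CDB Add1=5 | r0:Mul1,r1:10,r2:5,r3:5
c16: - | r0:Mul1,r1:10,r2:5,r3:5
c17: - | r0:Mul1,r1:10,r2:5,r3:5
c18: CDB Mul1=50 | r0:50,r1:10,r2:5,r3:5

STATUS = VALUE 50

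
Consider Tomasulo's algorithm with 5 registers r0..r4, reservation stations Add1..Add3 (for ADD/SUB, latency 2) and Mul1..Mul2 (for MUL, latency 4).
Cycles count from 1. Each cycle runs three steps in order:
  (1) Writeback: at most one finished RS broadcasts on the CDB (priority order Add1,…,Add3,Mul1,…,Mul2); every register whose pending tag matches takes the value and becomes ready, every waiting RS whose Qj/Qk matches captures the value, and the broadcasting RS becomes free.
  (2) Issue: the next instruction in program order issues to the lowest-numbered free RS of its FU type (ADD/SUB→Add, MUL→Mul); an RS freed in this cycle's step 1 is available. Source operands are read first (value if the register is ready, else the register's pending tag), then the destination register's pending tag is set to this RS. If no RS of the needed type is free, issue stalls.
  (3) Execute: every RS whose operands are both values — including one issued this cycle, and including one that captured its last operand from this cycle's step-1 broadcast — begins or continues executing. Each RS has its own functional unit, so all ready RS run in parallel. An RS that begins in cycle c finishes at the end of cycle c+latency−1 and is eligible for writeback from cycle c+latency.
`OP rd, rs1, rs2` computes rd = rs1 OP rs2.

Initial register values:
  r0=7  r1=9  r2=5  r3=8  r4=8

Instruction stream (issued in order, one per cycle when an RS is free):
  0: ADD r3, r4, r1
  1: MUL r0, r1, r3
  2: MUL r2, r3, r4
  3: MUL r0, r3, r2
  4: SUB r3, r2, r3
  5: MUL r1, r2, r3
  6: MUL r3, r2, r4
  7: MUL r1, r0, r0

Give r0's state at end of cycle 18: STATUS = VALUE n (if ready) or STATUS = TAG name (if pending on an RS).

c1: issue ADD r3<-Add1 | r0:7,r1:9,r2:5,r3:Add1,r4:8
c2: issue MUL r0<-Mul1 | r0:Mul1,r1:9,r2:5,r3:Add1,r4:8
c3: CDB Add1=17; issue MUL r2<-Mul2 | r0:Mul1,r1:9,r2:Mul2,r3:17,r4:8
c4: stall | r0:Mul1,r1:9,r2:Mul2,r3:17,r4:8
c5: stall | r0:Mul1,r1:9,r2:Mul2,r3:17,r4:8
c6: stall | r0:Mul1,r1:9,r2:Mul2,r3:17,r4:8
c7: CDB Mul1=153; issue MUL r0<-Mul1 | r0:Mul1,r1:9,r2:Mul2,r3:17,r4:8
c8: CDB Mul2=136; issue SUB r3<-Add1 | r0:Mul1,r1:9,r2:136,r3:Add1,r4:8
c9: issue MUL r1<-Mul2 | r0:Mul1,r1:Mul2,r2:136,r3:Add1,r4:8
c10: CDB Add1=119; stall | r0:Mul1,r1:Mul2,r2:136,r3:119,r4:8
c11: stall | r0:Mul1,r1:Mul2,r2:136,r3:119,r4:8
c12: CDB Mul1=2312; issue MUL r3<-Mul1 | r0:2312,r1:Mul2,r2:136,r3:Mul1,r4:8
c13: stall | r0:2312,r1:Mul2,r2:136,r3:Mul1,r4:8
c14: CDB Mul2=16184; issue MUL r1<-Mul2 | r0:2312,r1:Mul2,r2:136,r3:Mul1,r4:8
c15: - | r0:2312,r1:Mul2,r2:136,r3:Mul1,r4:8
c16: CDB Mul1=1088 | r0:2312,r1:Mul2,r2:136,r3:1088,r4:8
c17: - | r0:2312,r1:Mul2,r2:136,r3:1088,r4:8
c18: CDB Mul2=5345344 | r0:2312,r1:5345344,r2:136,r3:1088,r4:8

STATUS = VALUE 2312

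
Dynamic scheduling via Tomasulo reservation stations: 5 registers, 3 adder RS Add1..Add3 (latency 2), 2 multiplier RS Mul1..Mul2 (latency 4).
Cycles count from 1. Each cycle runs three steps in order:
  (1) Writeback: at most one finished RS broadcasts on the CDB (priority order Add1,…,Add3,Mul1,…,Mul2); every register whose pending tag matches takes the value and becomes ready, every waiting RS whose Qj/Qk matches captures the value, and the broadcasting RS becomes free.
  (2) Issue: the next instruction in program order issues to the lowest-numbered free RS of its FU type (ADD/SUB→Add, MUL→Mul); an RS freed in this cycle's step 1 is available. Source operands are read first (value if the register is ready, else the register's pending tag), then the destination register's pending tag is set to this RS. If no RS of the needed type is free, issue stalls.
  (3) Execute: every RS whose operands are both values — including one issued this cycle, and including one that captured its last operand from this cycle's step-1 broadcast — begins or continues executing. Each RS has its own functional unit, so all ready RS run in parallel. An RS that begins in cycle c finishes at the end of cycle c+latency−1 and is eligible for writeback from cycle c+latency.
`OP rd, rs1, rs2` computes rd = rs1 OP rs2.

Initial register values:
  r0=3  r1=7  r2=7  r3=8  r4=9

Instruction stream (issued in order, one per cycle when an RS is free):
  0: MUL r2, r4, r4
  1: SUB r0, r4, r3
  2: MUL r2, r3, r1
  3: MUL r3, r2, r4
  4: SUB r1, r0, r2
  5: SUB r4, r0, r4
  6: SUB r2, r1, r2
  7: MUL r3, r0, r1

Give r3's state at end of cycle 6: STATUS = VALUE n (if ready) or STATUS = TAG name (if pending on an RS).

STATUS = TAG Mul1

  c1: issue MUL r2<-Mul1  regs: r0:3,r1:7,r2:Mul1,r3:8,r4:9
  c2: issue SUB r0<-Add1  regs: r0:Add1,r1:7,r2:Mul1,r3:8,r4:9
  c3: issue MUL r2<-Mul2  regs: r0:Add1,r1:7,r2:Mul2,r3:8,r4:9
  c4: CDB Add1=1; stall  regs: r0:1,r1:7,r2:Mul2,r3:8,r4:9
  c5: CDB Mul1=81; issue MUL r3<-Mul1  regs: r0:1,r1:7,r2:Mul2,r3:Mul1,r4:9
  c6: issue SUB r1<-Add1  regs: r0:1,r1:Add1,r2:Mul2,r3:Mul1,r4:9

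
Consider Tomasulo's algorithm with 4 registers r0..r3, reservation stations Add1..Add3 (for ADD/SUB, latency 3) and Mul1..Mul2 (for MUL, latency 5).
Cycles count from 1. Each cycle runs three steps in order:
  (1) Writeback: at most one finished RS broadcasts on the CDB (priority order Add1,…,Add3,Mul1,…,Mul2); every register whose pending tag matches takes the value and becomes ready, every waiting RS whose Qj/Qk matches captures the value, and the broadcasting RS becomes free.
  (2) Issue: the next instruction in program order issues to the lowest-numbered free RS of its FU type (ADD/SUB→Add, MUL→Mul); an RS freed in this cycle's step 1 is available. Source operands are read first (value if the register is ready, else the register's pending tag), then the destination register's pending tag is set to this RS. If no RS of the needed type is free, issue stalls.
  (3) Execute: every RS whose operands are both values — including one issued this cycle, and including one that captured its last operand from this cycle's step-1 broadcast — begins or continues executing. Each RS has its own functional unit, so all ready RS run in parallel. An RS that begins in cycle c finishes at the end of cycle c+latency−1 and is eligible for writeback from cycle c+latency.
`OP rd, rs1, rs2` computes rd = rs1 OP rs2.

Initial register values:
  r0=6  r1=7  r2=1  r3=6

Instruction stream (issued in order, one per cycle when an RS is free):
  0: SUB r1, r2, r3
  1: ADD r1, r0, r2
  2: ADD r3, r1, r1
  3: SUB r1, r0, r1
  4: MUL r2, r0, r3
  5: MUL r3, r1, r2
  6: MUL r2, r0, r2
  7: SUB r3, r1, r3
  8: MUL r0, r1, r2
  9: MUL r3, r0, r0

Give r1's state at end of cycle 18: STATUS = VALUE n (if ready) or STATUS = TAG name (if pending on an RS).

c1: issue SUB r1<-Add1 | r0:6,r1:Add1,r2:1,r3:6
c2: issue ADD r1<-Add2 | r0:6,r1:Add2,r2:1,r3:6
c3: issue ADD r3<-Add3 | r0:6,r1:Add2,r2:1,r3:Add3
c4: CDB Add1=-5; issue SUB r1<-Add1 | r0:6,r1:Add1,r2:1,r3:Add3
c5: CDB Add2=7; issue MUL r2<-Mul1 | r0:6,r1:Add1,r2:Mul1,r3:Add3
c6: issue MUL r3<-Mul2 | r0:6,r1:Add1,r2:Mul1,r3:Mul2
c7: stall | r0:6,r1:Add1,r2:Mul1,r3:Mul2
c8: CDB Add1=-1; stall | r0:6,r1:-1,r2:Mul1,r3:Mul2
c9: CDB Add3=14; stall | r0:6,r1:-1,r2:Mul1,r3:Mul2
c10: stall | r0:6,r1:-1,r2:Mul1,r3:Mul2
c11: stall | r0:6,r1:-1,r2:Mul1,r3:Mul2
c12: stall | r0:6,r1:-1,r2:Mul1,r3:Mul2
c13: stall | r0:6,r1:-1,r2:Mul1,r3:Mul2
c14: CDB Mul1=84; issue MUL r2<-Mul1 | r0:6,r1:-1,r2:Mul1,r3:Mul2
c15: issue SUB r3<-Add1 | r0:6,r1:-1,r2:Mul1,r3:Add1
c16: stall | r0:6,r1:-1,r2:Mul1,r3:Add1
c17: stall | r0:6,r1:-1,r2:Mul1,r3:Add1
c18: stall | r0:6,r1:-1,r2:Mul1,r3:Add1

STATUS = VALUE -1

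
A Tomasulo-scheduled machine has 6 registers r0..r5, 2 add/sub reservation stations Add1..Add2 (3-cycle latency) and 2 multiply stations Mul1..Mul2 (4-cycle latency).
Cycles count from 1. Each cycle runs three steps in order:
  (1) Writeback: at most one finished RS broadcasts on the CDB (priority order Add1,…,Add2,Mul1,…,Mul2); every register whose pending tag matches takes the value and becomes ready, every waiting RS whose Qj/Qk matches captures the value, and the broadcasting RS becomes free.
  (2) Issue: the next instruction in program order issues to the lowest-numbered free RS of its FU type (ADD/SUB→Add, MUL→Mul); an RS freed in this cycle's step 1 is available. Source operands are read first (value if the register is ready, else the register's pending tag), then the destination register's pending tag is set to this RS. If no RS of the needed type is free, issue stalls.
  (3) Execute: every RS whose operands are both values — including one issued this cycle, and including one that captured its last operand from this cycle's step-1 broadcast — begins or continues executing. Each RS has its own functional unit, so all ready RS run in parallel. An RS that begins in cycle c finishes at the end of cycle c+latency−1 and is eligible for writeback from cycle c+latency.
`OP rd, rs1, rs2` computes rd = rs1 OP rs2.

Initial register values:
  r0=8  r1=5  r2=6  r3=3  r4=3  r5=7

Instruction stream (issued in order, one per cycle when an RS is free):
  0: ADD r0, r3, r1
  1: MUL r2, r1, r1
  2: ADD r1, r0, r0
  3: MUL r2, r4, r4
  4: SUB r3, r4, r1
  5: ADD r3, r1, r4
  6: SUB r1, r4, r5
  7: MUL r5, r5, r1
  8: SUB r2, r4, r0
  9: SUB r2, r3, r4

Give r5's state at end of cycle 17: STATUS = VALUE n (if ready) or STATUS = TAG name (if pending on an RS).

STATUS = VALUE -28

cycle 1: issue ADD r0<-Add1 // r0:Add1,r1:5,r2:6,r3:3,r4:3,r5:7
cycle 2: issue MUL r2<-Mul1 // r0:Add1,r1:5,r2:Mul1,r3:3,r4:3,r5:7
cycle 3: issue ADD r1<-Add2 // r0:Add1,r1:Add2,r2:Mul1,r3:3,r4:3,r5:7
cycle 4: CDB Add1=8; issue MUL r2<-Mul2 // r0:8,r1:Add2,r2:Mul2,r3:3,r4:3,r5:7
cycle 5: issue SUB r3<-Add1 // r0:8,r1:Add2,r2:Mul2,r3:Add1,r4:3,r5:7
cycle 6: CDB Mul1=25; stall // r0:8,r1:Add2,r2:Mul2,r3:Add1,r4:3,r5:7
cycle 7: CDB Add2=16; issue ADD r3<-Add2 // r0:8,r1:16,r2:Mul2,r3:Add2,r4:3,r5:7
cycle 8: CDB Mul2=9; stall // r0:8,r1:16,r2:9,r3:Add2,r4:3,r5:7
cycle 9: stall // r0:8,r1:16,r2:9,r3:Add2,r4:3,r5:7
cycle 10: CDB Add1=-13; issue SUB r1<-Add1 // r0:8,r1:Add1,r2:9,r3:Add2,r4:3,r5:7
cycle 11: CDB Add2=19; issue MUL r5<-Mul1 // r0:8,r1:Add1,r2:9,r3:19,r4:3,r5:Mul1
cycle 12: issue SUB r2<-Add2 // r0:8,r1:Add1,r2:Add2,r3:19,r4:3,r5:Mul1
cycle 13: CDB Add1=-4; issue SUB r2<-Add1 // r0:8,r1:-4,r2:Add1,r3:19,r4:3,r5:Mul1
cycle 14: - // r0:8,r1:-4,r2:Add1,r3:19,r4:3,r5:Mul1
cycle 15: CDB Add2=-5 // r0:8,r1:-4,r2:Add1,r3:19,r4:3,r5:Mul1
cycle 16: CDB Add1=16 // r0:8,r1:-4,r2:16,r3:19,r4:3,r5:Mul1
cycle 17: CDB Mul1=-28 // r0:8,r1:-4,r2:16,r3:19,r4:3,r5:-28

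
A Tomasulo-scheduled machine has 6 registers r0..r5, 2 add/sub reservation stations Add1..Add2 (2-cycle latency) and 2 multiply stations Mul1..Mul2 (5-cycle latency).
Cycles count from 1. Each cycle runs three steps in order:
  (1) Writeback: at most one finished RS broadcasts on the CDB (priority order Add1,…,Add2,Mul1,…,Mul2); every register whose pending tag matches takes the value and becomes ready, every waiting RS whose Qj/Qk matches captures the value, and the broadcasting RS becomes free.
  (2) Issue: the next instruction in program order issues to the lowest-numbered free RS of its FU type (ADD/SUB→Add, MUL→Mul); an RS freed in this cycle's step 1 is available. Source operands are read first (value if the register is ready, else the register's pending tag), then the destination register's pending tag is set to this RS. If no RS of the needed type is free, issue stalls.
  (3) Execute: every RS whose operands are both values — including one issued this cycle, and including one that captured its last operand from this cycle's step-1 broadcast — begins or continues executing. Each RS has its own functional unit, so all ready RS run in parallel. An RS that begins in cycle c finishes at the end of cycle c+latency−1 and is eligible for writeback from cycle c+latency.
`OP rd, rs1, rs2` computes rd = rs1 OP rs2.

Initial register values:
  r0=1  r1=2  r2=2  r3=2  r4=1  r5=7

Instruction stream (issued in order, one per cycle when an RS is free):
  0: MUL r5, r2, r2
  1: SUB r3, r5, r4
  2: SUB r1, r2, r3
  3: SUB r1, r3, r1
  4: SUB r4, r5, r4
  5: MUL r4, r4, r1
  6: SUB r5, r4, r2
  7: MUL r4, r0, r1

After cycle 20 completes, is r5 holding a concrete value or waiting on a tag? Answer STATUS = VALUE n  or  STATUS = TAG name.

STATUS = VALUE 10

c1: issue MUL r5<-Mul1 | r0:1,r1:2,r2:2,r3:2,r4:1,r5:Mul1
c2: issue SUB r3<-Add1 | r0:1,r1:2,r2:2,r3:Add1,r4:1,r5:Mul1
c3: issue SUB r1<-Add2 | r0:1,r1:Add2,r2:2,r3:Add1,r4:1,r5:Mul1
c4: stall | r0:1,r1:Add2,r2:2,r3:Add1,r4:1,r5:Mul1
c5: stall | r0:1,r1:Add2,r2:2,r3:Add1,r4:1,r5:Mul1
c6: CDB Mul1=4; stall | r0:1,r1:Add2,r2:2,r3:Add1,r4:1,r5:4
c7: stall | r0:1,r1:Add2,r2:2,r3:Add1,r4:1,r5:4
c8: CDB Add1=3; issue SUB r1<-Add1 | r0:1,r1:Add1,r2:2,r3:3,r4:1,r5:4
c9: stall | r0:1,r1:Add1,r2:2,r3:3,r4:1,r5:4
c10: CDB Add2=-1; issue SUB r4<-Add2 | r0:1,r1:Add1,r2:2,r3:3,r4:Add2,r5:4
c11: issue MUL r4<-Mul1 | r0:1,r1:Add1,r2:2,r3:3,r4:Mul1,r5:4
c12: CDB Add1=4; issue SUB r5<-Add1 | r0:1,r1:4,r2:2,r3:3,r4:Mul1,r5:Add1
c13: CDB Add2=3; issue MUL r4<-Mul2 | r0:1,r1:4,r2:2,r3:3,r4:Mul2,r5:Add1
c14: - | r0:1,r1:4,r2:2,r3:3,r4:Mul2,r5:Add1
c15: - | r0:1,r1:4,r2:2,r3:3,r4:Mul2,r5:Add1
c16: - | r0:1,r1:4,r2:2,r3:3,r4:Mul2,r5:Add1
c17: - | r0:1,r1:4,r2:2,r3:3,r4:Mul2,r5:Add1
c18: CDB Mul1=12 | r0:1,r1:4,r2:2,r3:3,r4:Mul2,r5:Add1
c19: CDB Mul2=4 | r0:1,r1:4,r2:2,r3:3,r4:4,r5:Add1
c20: CDB Add1=10 | r0:1,r1:4,r2:2,r3:3,r4:4,r5:10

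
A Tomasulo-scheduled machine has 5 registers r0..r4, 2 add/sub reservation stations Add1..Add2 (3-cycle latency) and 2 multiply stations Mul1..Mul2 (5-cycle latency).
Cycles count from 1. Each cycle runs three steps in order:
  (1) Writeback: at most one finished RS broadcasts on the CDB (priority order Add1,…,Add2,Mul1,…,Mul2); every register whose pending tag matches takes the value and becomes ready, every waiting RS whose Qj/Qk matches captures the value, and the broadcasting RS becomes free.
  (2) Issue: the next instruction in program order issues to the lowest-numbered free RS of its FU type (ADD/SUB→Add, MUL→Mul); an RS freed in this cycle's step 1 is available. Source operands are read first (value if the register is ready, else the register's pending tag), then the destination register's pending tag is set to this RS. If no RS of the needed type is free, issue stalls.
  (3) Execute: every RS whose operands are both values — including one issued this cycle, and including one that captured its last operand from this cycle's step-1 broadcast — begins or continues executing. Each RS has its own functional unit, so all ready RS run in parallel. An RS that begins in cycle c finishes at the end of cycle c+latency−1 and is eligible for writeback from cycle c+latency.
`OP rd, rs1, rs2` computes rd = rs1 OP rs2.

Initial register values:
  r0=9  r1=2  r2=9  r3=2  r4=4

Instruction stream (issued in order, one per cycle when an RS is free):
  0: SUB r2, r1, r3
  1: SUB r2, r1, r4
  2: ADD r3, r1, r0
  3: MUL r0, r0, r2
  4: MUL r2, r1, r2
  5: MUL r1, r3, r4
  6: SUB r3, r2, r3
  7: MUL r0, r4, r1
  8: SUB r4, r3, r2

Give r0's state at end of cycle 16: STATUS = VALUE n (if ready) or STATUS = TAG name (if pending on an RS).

STATUS = TAG Mul2

  c1: issue SUB r2<-Add1  regs: r0:9,r1:2,r2:Add1,r3:2,r4:4
  c2: issue SUB r2<-Add2  regs: r0:9,r1:2,r2:Add2,r3:2,r4:4
  c3: stall  regs: r0:9,r1:2,r2:Add2,r3:2,r4:4
  c4: CDB Add1=0; issue ADD r3<-Add1  regs: r0:9,r1:2,r2:Add2,r3:Add1,r4:4
  c5: CDB Add2=-2; issue MUL r0<-Mul1  regs: r0:Mul1,r1:2,r2:-2,r3:Add1,r4:4
  c6: issue MUL r2<-Mul2  regs: r0:Mul1,r1:2,r2:Mul2,r3:Add1,r4:4
  c7: CDB Add1=11; stall  regs: r0:Mul1,r1:2,r2:Mul2,r3:11,r4:4
  c8: stall  regs: r0:Mul1,r1:2,r2:Mul2,r3:11,r4:4
  c9: stall  regs: r0:Mul1,r1:2,r2:Mul2,r3:11,r4:4
  c10: CDB Mul1=-18; issue MUL r1<-Mul1  regs: r0:-18,r1:Mul1,r2:Mul2,r3:11,r4:4
  c11: CDB Mul2=-4; issue SUB r3<-Add1  regs: r0:-18,r1:Mul1,r2:-4,r3:Add1,r4:4
  c12: issue MUL r0<-Mul2  regs: r0:Mul2,r1:Mul1,r2:-4,r3:Add1,r4:4
  c13: issue SUB r4<-Add2  regs: r0:Mul2,r1:Mul1,r2:-4,r3:Add1,r4:Add2
  c14: CDB Add1=-15  regs: r0:Mul2,r1:Mul1,r2:-4,r3:-15,r4:Add2
  c15: CDB Mul1=44  regs: r0:Mul2,r1:44,r2:-4,r3:-15,r4:Add2
  c16: -  regs: r0:Mul2,r1:44,r2:-4,r3:-15,r4:Add2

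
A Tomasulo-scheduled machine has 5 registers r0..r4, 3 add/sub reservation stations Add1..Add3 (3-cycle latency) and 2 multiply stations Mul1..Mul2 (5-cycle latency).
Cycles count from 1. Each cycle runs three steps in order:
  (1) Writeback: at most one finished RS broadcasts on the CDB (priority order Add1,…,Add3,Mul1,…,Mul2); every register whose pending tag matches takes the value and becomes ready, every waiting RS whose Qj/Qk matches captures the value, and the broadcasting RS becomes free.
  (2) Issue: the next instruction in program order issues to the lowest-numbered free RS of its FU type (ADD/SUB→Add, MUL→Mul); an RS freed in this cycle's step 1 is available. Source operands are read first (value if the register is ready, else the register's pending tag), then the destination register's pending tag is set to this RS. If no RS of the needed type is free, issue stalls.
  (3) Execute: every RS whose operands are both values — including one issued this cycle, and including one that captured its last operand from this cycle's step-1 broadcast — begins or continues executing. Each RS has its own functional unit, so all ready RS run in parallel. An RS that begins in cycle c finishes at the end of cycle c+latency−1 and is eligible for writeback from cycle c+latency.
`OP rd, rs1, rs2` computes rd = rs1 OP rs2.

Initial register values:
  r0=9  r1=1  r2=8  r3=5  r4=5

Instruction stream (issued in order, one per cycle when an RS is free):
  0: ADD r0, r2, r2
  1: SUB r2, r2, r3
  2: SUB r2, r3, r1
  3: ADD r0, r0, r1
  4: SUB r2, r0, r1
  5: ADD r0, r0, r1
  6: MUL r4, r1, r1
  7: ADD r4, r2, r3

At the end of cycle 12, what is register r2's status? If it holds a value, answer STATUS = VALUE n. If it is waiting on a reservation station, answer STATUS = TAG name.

cycle 1: issue ADD r0<-Add1 // r0:Add1,r1:1,r2:8,r3:5,r4:5
cycle 2: issue SUB r2<-Add2 // r0:Add1,r1:1,r2:Add2,r3:5,r4:5
cycle 3: issue SUB r2<-Add3 // r0:Add1,r1:1,r2:Add3,r3:5,r4:5
cycle 4: CDB Add1=16; issue ADD r0<-Add1 // r0:Add1,r1:1,r2:Add3,r3:5,r4:5
cycle 5: CDB Add2=3; issue SUB r2<-Add2 // r0:Add1,r1:1,r2:Add2,r3:5,r4:5
cycle 6: CDB Add3=4; issue ADD r0<-Add3 // r0:Add3,r1:1,r2:Add2,r3:5,r4:5
cycle 7: CDB Add1=17; issue MUL r4<-Mul1 // r0:Add3,r1:1,r2:Add2,r3:5,r4:Mul1
cycle 8: issue ADD r4<-Add1 // r0:Add3,r1:1,r2:Add2,r3:5,r4:Add1
cycle 9: - // r0:Add3,r1:1,r2:Add2,r3:5,r4:Add1
cycle 10: CDB Add2=16 // r0:Add3,r1:1,r2:16,r3:5,r4:Add1
cycle 11: CDB Add3=18 // r0:18,r1:1,r2:16,r3:5,r4:Add1
cycle 12: CDB Mul1=1 // r0:18,r1:1,r2:16,r3:5,r4:Add1

STATUS = VALUE 16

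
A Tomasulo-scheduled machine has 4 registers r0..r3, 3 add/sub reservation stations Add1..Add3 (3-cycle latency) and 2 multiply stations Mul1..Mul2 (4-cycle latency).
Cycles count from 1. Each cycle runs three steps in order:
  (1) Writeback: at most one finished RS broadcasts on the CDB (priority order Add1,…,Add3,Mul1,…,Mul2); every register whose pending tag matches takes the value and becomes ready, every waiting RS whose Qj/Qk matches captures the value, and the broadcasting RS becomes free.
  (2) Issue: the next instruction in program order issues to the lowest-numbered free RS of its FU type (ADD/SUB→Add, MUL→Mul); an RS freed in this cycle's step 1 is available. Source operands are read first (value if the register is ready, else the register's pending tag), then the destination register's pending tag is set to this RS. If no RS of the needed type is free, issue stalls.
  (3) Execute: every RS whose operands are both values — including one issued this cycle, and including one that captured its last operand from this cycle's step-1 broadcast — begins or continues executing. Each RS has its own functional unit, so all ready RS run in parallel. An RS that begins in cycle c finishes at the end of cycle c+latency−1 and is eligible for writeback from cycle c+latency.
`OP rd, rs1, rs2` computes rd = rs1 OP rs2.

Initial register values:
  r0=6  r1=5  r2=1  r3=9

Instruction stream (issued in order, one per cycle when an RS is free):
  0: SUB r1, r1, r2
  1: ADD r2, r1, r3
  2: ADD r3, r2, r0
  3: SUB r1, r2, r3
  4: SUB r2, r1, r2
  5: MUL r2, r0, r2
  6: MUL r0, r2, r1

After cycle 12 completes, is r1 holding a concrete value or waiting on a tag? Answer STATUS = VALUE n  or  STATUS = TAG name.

STATUS = TAG Add1

cycle 1: issue SUB r1<-Add1 // r0:6,r1:Add1,r2:1,r3:9
cycle 2: issue ADD r2<-Add2 // r0:6,r1:Add1,r2:Add2,r3:9
cycle 3: issue ADD r3<-Add3 // r0:6,r1:Add1,r2:Add2,r3:Add3
cycle 4: CDB Add1=4; issue SUB r1<-Add1 // r0:6,r1:Add1,r2:Add2,r3:Add3
cycle 5: stall // r0:6,r1:Add1,r2:Add2,r3:Add3
cycle 6: stall // r0:6,r1:Add1,r2:Add2,r3:Add3
cycle 7: CDB Add2=13; issue SUB r2<-Add2 // r0:6,r1:Add1,r2:Add2,r3:Add3
cycle 8: issue MUL r2<-Mul1 // r0:6,r1:Add1,r2:Mul1,r3:Add3
cycle 9: issue MUL r0<-Mul2 // r0:Mul2,r1:Add1,r2:Mul1,r3:Add3
cycle 10: CDB Add3=19 // r0:Mul2,r1:Add1,r2:Mul1,r3:19
cycle 11: - // r0:Mul2,r1:Add1,r2:Mul1,r3:19
cycle 12: - // r0:Mul2,r1:Add1,r2:Mul1,r3:19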